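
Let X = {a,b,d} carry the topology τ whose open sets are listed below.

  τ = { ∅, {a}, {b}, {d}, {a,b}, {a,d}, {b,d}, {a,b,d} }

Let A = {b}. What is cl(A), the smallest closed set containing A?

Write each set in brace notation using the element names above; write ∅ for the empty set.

{b}

complement {a,d}; its interior {a,d}; cl(A) = X∖{a,d} = {b}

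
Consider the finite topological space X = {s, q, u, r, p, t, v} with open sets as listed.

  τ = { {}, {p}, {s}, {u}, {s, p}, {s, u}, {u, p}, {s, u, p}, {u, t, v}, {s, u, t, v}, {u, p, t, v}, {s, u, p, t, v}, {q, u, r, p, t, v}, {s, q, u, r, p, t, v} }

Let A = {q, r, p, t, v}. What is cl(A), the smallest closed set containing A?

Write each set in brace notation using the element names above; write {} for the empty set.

{q, r, p, t, v}

cl via duality: int({s, u}) = {s, u}, so X∖{s, u} = {q, r, p, t, v}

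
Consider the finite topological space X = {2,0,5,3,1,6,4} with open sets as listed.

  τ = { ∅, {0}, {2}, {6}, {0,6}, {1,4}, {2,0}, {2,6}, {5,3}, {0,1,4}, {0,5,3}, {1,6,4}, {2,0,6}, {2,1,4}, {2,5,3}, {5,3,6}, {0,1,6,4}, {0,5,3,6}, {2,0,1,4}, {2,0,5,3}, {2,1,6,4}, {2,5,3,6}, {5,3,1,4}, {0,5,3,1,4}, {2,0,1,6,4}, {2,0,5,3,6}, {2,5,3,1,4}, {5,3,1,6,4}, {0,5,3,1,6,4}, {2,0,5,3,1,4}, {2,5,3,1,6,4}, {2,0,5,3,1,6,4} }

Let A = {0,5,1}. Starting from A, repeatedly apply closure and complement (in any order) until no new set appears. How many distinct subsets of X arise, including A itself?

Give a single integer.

X∖A={2,3,6,4}, int(X∖A)={2,6}, hence cl(A)={0,5,3,1,4}
Orbit (k=closure, c=complement):
  1. A     = {0,5,1}
  2. kA    = {0,5,3,1,4}
  3. cA    = {2,3,6,4}
  4. ckA   = {2,6}
  5. kcA   = {2,5,3,1,6,4}
  6. ckcA  = {0}
(closed under both — stop)

6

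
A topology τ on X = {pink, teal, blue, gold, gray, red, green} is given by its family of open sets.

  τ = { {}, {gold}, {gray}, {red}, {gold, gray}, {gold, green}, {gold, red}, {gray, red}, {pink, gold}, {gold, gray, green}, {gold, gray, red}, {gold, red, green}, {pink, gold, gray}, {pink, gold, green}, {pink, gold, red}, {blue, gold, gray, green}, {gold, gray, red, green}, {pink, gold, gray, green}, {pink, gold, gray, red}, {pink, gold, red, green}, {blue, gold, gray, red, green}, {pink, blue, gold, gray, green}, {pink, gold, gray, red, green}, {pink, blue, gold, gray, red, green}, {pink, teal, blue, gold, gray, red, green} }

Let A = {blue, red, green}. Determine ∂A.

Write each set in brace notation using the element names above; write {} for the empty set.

{teal, blue, green}

U open, U⊆A: {}, {red}. int(A) = ⋃ = {red}
X∖A={pink, teal, gold, gray}, int(X∖A)={pink, gold, gray}, hence cl(A)={teal, blue, red, green}
∂A: remove int from cl → {teal, blue, green}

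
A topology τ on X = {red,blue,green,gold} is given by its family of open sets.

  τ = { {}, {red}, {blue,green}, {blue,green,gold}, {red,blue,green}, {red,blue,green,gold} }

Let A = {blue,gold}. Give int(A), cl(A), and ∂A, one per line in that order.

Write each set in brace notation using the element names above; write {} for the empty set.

int(A) = {}
cl(A)  = {blue,green,gold}
∂A     = {blue,green,gold}

open subsets of A: {}; so int(A) = {}
closure: X∖int(X∖A) = X∖{red} = {blue,green,gold}
∂A = {blue,green,gold} minus {} = {blue,green,gold}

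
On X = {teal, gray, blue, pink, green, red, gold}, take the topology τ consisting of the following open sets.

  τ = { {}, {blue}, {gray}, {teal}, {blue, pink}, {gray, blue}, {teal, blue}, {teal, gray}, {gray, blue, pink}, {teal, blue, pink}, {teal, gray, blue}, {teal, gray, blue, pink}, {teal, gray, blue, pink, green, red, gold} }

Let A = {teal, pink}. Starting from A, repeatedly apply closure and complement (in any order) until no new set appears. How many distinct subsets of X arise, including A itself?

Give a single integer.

closure: X∖int(X∖A) = X∖{gray, blue} = {teal, pink, green, red, gold}
Let k=closure and c=complement:
  1. A     = {teal, pink}
  2. kA    = {teal, pink, green, red, gold}
  3. cA    = {gray, blue, green, red, gold}
  4. ckA   = {gray, blue}
  5. kcA   = {gray, blue, pink, green, red, gold}
  6. ckcA  = {teal}
  7. kckcA = {teal, green, red, gold}
  8. ckckcA = {gray, blue, pink}
— saturated at 8

8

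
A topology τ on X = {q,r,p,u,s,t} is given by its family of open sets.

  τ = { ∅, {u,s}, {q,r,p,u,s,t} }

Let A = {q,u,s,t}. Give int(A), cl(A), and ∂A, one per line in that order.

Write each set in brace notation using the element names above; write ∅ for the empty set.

opens ⊆ A: ∅, {u,s}; union → int = {u,s}
complement {r,p}; its interior ∅; cl(A) = X∖∅ = {q,r,p,u,s,t}
boundary = {q,r,p,u,s,t} ∖ {u,s} = {q,r,p,t}

int(A) = {u,s}
cl(A)  = {q,r,p,u,s,t}
∂A     = {q,r,p,t}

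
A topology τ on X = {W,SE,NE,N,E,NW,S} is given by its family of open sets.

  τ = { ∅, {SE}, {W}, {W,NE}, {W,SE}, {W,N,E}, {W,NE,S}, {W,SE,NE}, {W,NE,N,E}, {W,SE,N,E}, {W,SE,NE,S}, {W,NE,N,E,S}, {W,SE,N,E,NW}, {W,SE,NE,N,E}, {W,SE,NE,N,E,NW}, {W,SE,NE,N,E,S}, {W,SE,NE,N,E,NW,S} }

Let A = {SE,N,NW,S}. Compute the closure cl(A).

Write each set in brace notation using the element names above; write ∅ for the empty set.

{SE,N,E,NW,S}

complement {W,NE,E}; its interior {W,NE}; cl(A) = X∖{W,NE} = {SE,N,E,NW,S}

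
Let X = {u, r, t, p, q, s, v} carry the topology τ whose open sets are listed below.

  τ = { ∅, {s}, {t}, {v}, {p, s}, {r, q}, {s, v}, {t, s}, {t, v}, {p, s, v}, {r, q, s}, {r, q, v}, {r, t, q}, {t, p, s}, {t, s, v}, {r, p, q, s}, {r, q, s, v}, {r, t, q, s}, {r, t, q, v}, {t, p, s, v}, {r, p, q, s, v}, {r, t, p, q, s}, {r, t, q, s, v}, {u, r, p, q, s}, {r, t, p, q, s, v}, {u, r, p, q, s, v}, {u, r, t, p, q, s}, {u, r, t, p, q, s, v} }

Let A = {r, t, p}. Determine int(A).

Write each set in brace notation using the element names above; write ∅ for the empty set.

{t}

open subsets of A: ∅, {t}; so int(A) = {t}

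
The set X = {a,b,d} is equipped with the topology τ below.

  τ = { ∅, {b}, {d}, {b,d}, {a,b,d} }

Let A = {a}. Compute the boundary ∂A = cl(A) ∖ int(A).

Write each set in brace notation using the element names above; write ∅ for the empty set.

U open, U⊆A: ∅. int(A) = ⋃ = ∅
X∖A={b,d}, int(X∖A)={b,d}, hence cl(A)={a}
∂A: remove int from cl → {a}

{a}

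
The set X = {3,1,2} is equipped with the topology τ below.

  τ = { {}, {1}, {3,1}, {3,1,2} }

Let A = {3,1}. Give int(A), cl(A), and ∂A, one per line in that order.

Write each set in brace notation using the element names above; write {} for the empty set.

int(A) = {3,1}
cl(A)  = {3,1,2}
∂A     = {2}

opens ⊆ A: {}, {1}, {3,1}; union → int = {3,1}
complement {2}; its interior {}; cl(A) = X∖{} = {3,1,2}
boundary = {3,1,2} ∖ {3,1} = {2}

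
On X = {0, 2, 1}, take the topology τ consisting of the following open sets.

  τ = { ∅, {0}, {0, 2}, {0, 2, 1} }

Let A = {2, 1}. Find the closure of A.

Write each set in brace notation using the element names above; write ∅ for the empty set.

{2, 1}

complement {0}; its interior {0}; cl(A) = X∖{0} = {2, 1}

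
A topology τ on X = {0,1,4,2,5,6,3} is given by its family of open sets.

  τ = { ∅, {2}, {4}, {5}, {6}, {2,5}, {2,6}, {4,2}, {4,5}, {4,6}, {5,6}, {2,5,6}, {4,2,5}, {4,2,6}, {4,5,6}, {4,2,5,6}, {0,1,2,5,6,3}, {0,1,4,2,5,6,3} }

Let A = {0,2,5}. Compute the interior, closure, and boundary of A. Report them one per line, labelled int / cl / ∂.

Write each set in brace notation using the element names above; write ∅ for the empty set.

U open, U⊆A: ∅, {2}, {5}, {2,5}. int(A) = ⋃ = {2,5}
X∖A={1,4,6,3}, int(X∖A)={4,6}, hence cl(A)={0,1,2,5,3}
∂A: remove int from cl → {0,1,3}

int(A) = {2,5}
cl(A)  = {0,1,2,5,3}
∂A     = {0,1,3}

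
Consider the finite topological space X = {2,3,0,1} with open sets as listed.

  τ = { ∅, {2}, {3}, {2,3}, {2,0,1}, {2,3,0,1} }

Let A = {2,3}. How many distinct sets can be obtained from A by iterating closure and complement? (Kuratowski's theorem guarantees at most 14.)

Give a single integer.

4

complement {0,1}; its interior ∅; cl(A) = X∖∅ = {2,3,0,1}
With k = closure, c = complement:
  1. A     = {2,3}
  2. kA    = {2,3,0,1}
  3. cA    = {0,1}
  4. ckA   = ∅
k, c of each give nothing new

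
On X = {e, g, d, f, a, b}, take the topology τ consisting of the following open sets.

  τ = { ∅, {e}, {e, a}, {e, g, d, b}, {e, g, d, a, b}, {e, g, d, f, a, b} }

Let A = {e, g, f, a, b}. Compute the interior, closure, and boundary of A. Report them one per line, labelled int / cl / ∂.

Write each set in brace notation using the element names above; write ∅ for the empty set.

int(A) = {e, a}
cl(A)  = {e, g, d, f, a, b}
∂A     = {g, d, f, b}

open subsets of A: ∅, {e}, {e, a}; so int(A) = {e, a}
closure: X∖int(X∖A) = X∖∅ = {e, g, d, f, a, b}
∂A = {e, g, d, f, a, b} minus {e, a} = {g, d, f, b}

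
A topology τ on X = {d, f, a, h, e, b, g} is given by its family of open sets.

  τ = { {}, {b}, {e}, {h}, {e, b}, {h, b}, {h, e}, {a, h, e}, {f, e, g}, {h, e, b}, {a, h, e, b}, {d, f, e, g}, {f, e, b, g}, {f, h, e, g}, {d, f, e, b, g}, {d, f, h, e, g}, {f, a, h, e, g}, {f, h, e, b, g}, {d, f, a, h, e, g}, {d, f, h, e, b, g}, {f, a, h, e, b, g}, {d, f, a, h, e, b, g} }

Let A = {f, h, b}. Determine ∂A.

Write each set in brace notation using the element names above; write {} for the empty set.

{d, f, a, g}

U open, U⊆A: {}, {b}, {h}, {h, b}. int(A) = ⋃ = {h, b}
X∖A={d, a, e, g}, int(X∖A)={e}, hence cl(A)={d, f, a, h, b, g}
∂A: remove int from cl → {d, f, a, g}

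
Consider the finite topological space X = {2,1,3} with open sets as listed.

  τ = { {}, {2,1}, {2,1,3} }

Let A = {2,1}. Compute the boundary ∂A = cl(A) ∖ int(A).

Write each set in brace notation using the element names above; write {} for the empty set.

{3}

opens ⊆ A: {}, {2,1}; union → int = {2,1}
complement {3}; its interior {}; cl(A) = X∖{} = {2,1,3}
boundary = {2,1,3} ∖ {2,1} = {3}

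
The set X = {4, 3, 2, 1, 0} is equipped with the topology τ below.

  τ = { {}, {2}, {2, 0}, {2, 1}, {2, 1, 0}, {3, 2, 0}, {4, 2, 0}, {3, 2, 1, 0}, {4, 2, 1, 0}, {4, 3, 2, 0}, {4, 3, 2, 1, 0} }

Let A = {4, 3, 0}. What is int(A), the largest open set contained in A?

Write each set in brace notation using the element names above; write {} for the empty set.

{}

U open, U⊆A: {}. int(A) = ⋃ = {}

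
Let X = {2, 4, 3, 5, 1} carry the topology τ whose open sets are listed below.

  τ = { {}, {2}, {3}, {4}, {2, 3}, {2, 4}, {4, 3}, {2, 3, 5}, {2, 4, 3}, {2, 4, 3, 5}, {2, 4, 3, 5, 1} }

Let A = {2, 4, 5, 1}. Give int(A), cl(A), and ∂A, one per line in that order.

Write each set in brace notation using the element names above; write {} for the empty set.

open subsets of A: {}, {4}, {2}, {2, 4}; so int(A) = {2, 4}
closure: X∖int(X∖A) = X∖{3} = {2, 4, 5, 1}
∂A = {2, 4, 5, 1} minus {2, 4} = {5, 1}

int(A) = {2, 4}
cl(A)  = {2, 4, 5, 1}
∂A     = {5, 1}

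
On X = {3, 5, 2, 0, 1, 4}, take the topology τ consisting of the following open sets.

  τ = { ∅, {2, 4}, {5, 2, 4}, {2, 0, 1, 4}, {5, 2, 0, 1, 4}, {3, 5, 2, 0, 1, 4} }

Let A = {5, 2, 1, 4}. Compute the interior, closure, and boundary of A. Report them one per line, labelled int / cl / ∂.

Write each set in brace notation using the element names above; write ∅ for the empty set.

opens ⊆ A: ∅, {2, 4}, {5, 2, 4}; union → int = {5, 2, 4}
complement {3, 0}; its interior ∅; cl(A) = X∖∅ = {3, 5, 2, 0, 1, 4}
boundary = {3, 5, 2, 0, 1, 4} ∖ {5, 2, 4} = {3, 0, 1}

int(A) = {5, 2, 4}
cl(A)  = {3, 5, 2, 0, 1, 4}
∂A     = {3, 0, 1}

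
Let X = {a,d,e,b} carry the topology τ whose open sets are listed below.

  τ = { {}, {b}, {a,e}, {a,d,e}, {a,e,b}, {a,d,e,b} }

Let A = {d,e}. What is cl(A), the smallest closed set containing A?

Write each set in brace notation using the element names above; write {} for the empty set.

closure: X∖int(X∖A) = X∖{b} = {a,d,e}

{a,d,e}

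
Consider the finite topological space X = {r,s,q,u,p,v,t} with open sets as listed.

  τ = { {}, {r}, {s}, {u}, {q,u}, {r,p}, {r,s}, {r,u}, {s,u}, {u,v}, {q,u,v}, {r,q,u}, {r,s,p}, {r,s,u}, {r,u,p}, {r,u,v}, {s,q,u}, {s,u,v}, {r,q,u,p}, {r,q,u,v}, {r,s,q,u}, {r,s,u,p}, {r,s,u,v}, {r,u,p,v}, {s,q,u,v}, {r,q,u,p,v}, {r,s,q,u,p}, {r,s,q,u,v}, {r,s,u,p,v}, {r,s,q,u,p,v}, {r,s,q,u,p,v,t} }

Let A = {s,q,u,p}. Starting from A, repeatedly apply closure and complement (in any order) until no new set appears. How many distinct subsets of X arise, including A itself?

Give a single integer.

X∖A={r,v,t}, int(X∖A)={r}, hence cl(A)={s,q,u,p,v,t}
Orbit (k=closure, c=complement):
  1. A     = {s,q,u,p}
  2. kA    = {s,q,u,p,v,t}
  3. cA    = {r,v,t}
  4. ckA   = {r}
  5. kcA   = {r,p,v,t}
  6. kckA  = {r,p,t}
  7. ckcA  = {s,q,u}
  8. ckckA = {s,q,u,v}
  9. kckcA = {s,q,u,v,t}
  10. ckckcA = {r,p}
(closed under both — stop)

10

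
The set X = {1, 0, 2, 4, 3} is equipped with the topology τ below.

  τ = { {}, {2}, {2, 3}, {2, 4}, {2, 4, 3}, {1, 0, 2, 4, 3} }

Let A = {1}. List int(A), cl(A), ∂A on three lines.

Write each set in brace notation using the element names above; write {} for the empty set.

open subsets of A: {}; so int(A) = {}
closure: X∖int(X∖A) = X∖{2, 4, 3} = {1, 0}
∂A = {1, 0} minus {} = {1, 0}

int(A) = {}
cl(A)  = {1, 0}
∂A     = {1, 0}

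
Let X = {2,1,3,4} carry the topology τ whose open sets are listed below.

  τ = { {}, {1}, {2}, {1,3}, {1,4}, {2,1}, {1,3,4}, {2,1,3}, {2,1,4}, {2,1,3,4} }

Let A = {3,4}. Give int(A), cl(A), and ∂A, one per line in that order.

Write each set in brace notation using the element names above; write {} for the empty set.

U open, U⊆A: {}. int(A) = ⋃ = {}
X∖A={2,1}, int(X∖A)={2,1}, hence cl(A)={3,4}
∂A: remove int from cl → {3,4}

int(A) = {}
cl(A)  = {3,4}
∂A     = {3,4}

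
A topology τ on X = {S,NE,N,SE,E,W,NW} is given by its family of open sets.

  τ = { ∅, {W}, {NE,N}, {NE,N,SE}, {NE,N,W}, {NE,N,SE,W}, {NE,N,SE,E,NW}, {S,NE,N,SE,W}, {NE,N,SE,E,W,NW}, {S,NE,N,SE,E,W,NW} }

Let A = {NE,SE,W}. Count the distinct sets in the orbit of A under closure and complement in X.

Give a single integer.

8

X∖A={S,N,E,NW}, int(X∖A)=∅, hence cl(A)={S,NE,N,SE,E,W,NW}
Orbit (k=closure, c=complement):
  1. A     = {NE,SE,W}
  2. kA    = {S,NE,N,SE,E,W,NW}
  3. cA    = {S,N,E,NW}
  4. ckA   = ∅
  5. kcA   = {S,NE,N,SE,E,NW}
  6. ckcA  = {W}
  7. kckcA = {S,W}
  8. ckckcA = {NE,N,SE,E,NW}
(closed under both — stop)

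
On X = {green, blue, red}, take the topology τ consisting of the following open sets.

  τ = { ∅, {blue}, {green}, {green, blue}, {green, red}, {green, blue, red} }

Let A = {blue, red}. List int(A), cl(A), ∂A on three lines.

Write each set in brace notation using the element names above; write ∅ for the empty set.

int(A) = {blue}
cl(A)  = {blue, red}
∂A     = {red}

interior: largest open inside A is {blue} (from ∅, {blue})
cl via duality: int({green}) = {green}, so X∖{green} = {blue, red}
cl∖int = {red}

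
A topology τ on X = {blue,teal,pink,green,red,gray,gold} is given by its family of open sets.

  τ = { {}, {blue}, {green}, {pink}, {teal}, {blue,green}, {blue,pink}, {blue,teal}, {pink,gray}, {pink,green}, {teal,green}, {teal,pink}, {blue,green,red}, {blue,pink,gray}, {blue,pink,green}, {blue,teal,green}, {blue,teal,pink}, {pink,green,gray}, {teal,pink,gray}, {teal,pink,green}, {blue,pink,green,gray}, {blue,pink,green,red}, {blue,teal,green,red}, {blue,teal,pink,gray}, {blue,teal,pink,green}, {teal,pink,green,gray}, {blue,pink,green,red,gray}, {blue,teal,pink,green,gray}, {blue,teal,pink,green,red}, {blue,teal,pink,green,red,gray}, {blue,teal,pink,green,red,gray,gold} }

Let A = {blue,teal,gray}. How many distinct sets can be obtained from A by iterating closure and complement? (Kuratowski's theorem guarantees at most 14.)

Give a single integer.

closure: X∖int(X∖A) = X∖{pink,green} = {blue,teal,red,gray,gold}
Let k=closure and c=complement:
  1. A     = {blue,teal,gray}
  2. kA    = {blue,teal,red,gray,gold}
  3. cA    = {pink,green,red,gold}
  4. ckA   = {pink,green}
  5. kcA   = {pink,green,red,gray,gold}
  6. ckcA  = {blue,teal}
  7. kckcA = {blue,teal,red,gold}
  8. ckckcA = {pink,green,gray}
— saturated at 8

8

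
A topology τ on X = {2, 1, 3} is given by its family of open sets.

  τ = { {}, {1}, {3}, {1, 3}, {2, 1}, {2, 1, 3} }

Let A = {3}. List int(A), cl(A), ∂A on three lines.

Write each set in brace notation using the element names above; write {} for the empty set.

U open, U⊆A: {}, {3}. int(A) = ⋃ = {3}
X∖A={2, 1}, int(X∖A)={2, 1}, hence cl(A)={3}
∂A: remove int from cl → {}

int(A) = {3}
cl(A)  = {3}
∂A     = {}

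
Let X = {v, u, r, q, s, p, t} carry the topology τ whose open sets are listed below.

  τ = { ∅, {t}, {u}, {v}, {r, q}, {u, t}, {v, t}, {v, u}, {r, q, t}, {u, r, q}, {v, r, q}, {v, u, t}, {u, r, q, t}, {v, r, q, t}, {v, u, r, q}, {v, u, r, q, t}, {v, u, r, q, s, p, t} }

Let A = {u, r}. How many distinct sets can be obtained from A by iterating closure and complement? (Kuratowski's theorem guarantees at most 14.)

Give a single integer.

cl via duality: int({v, q, s, p, t}) = {v, t}, so X∖{v, t} = {u, r, q, s, p}
Write k for closure, c for complement:
  1. A     = {u, r}
  2. kA    = {u, r, q, s, p}
  3. cA    = {v, q, s, p, t}
  4. ckA   = {v, t}
  5. kcA   = {v, r, q, s, p, t}
  6. kckA  = {v, s, p, t}
  7. ckcA  = {u}
  8. ckckA = {u, r, q}
  9. kckcA = {u, s, p}
  10. ckckcA = {v, r, q, t}
applying k or c yields no new set

10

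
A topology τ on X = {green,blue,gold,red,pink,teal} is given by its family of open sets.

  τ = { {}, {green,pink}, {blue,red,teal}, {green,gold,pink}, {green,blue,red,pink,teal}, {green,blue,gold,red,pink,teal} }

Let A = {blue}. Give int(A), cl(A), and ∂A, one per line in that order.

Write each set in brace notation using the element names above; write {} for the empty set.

open subsets of A: {}; so int(A) = {}
closure: X∖int(X∖A) = X∖{green,gold,pink} = {blue,red,teal}
∂A = {blue,red,teal} minus {} = {blue,red,teal}

int(A) = {}
cl(A)  = {blue,red,teal}
∂A     = {blue,red,teal}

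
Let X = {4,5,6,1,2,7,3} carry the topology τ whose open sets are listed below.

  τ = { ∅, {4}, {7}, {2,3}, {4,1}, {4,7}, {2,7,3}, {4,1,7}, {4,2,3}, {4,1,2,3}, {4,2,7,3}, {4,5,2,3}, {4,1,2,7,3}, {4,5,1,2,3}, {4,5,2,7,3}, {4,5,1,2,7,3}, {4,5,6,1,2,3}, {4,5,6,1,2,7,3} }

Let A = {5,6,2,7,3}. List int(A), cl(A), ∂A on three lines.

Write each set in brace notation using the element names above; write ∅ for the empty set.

int(A) = {2,7,3}
cl(A)  = {5,6,2,7,3}
∂A     = {5,6}

interior: largest open inside A is {2,7,3} (from ∅, {7}, {2,3}, {2,7,3})
cl via duality: int({4,1}) = {4,1}, so X∖{4,1} = {5,6,2,7,3}
cl∖int = {5,6}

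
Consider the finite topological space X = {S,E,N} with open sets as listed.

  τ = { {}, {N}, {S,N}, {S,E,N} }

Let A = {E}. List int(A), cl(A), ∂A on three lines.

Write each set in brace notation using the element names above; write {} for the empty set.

open subsets of A: {}; so int(A) = {}
closure: X∖int(X∖A) = X∖{S,N} = {E}
∂A = {E} minus {} = {E}

int(A) = {}
cl(A)  = {E}
∂A     = {E}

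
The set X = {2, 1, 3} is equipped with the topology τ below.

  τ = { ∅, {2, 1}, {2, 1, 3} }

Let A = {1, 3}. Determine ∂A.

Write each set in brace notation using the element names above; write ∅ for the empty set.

{2, 1, 3}

U open, U⊆A: ∅. int(A) = ⋃ = ∅
X∖A={2}, int(X∖A)=∅, hence cl(A)={2, 1, 3}
∂A: remove int from cl → {2, 1, 3}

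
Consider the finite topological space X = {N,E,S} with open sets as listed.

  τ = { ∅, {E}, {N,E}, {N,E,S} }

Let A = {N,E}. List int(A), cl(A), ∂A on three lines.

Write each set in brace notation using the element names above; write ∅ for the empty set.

int(A) = {N,E}
cl(A)  = {N,E,S}
∂A     = {S}

interior: largest open inside A is {N,E} (from ∅, {E}, {N,E})
cl via duality: int({S}) = ∅, so X∖∅ = {N,E,S}
cl∖int = {S}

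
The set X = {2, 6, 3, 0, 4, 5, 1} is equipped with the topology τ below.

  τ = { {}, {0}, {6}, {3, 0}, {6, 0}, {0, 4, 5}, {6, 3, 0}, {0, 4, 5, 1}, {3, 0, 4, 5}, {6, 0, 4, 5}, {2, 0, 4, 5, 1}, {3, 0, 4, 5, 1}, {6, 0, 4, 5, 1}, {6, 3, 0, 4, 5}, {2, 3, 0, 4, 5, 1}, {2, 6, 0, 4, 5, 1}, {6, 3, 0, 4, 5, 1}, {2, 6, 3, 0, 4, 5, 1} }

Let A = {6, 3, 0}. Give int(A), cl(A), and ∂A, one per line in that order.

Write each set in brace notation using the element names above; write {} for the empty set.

int(A) = {6, 3, 0}
cl(A)  = {2, 6, 3, 0, 4, 5, 1}
∂A     = {2, 4, 5, 1}

interior: largest open inside A is {6, 3, 0} (from {}, {0}, {6}, {3, 0}, {6, 0}, {6, 3, 0})
cl via duality: int({2, 4, 5, 1}) = {}, so X∖{} = {2, 6, 3, 0, 4, 5, 1}
cl∖int = {2, 4, 5, 1}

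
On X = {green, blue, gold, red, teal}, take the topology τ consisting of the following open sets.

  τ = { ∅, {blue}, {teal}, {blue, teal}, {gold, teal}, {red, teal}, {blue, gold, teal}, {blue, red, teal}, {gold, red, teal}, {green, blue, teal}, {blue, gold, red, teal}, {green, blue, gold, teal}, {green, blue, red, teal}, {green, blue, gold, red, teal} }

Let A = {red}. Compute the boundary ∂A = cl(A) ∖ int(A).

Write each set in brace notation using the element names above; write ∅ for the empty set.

opens ⊆ A: ∅; union → int = ∅
complement {green, blue, gold, teal}; its interior {green, blue, gold, teal}; cl(A) = X∖{green, blue, gold, teal} = {red}
boundary = {red} ∖ ∅ = {red}

{red}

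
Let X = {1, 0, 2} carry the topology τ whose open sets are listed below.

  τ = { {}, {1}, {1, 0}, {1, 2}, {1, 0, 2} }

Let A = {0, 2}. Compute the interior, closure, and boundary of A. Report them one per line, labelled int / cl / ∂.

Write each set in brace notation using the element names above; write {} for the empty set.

int(A) = {}
cl(A)  = {0, 2}
∂A     = {0, 2}

opens ⊆ A: {}; union → int = {}
complement {1}; its interior {1}; cl(A) = X∖{1} = {0, 2}
boundary = {0, 2} ∖ {} = {0, 2}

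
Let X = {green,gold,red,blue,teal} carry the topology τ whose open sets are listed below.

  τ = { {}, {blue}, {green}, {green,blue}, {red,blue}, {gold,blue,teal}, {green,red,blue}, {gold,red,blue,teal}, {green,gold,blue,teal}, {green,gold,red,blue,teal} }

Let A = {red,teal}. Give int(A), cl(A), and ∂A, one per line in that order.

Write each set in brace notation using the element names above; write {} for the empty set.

opens ⊆ A: {}; union → int = {}
complement {green,gold,blue}; its interior {green,blue}; cl(A) = X∖{green,blue} = {gold,red,teal}
boundary = {gold,red,teal} ∖ {} = {gold,red,teal}

int(A) = {}
cl(A)  = {gold,red,teal}
∂A     = {gold,red,teal}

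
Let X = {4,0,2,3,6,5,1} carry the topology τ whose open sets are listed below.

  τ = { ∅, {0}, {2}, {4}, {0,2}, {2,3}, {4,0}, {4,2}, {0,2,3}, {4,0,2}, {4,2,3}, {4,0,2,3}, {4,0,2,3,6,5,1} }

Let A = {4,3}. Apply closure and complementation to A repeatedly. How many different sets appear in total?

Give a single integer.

8

cl via duality: int({0,2,6,5,1}) = {0,2}, so X∖{0,2} = {4,3,6,5,1}
Write k for closure, c for complement:
  1. A     = {4,3}
  2. kA    = {4,3,6,5,1}
  3. cA    = {0,2,6,5,1}
  4. ckA   = {0,2}
  5. kcA   = {0,2,3,6,5,1}
  6. ckcA  = {4}
  7. kckcA = {4,6,5,1}
  8. ckckcA = {0,2,3}
applying k or c yields no new set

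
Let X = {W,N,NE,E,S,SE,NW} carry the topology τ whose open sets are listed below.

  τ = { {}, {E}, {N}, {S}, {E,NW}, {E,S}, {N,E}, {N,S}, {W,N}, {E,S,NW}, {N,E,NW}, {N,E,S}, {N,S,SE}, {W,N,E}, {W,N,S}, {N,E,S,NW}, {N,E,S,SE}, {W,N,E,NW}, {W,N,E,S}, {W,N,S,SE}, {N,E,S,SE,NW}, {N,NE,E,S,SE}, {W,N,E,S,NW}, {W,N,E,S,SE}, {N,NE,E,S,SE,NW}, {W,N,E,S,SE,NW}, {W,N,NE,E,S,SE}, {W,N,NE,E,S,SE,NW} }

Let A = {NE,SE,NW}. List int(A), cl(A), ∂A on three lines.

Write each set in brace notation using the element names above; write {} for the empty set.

opens ⊆ A: {}; union → int = {}
complement {W,N,E,S}; its interior {W,N,E,S}; cl(A) = X∖{W,N,E,S} = {NE,SE,NW}
boundary = {NE,SE,NW} ∖ {} = {NE,SE,NW}

int(A) = {}
cl(A)  = {NE,SE,NW}
∂A     = {NE,SE,NW}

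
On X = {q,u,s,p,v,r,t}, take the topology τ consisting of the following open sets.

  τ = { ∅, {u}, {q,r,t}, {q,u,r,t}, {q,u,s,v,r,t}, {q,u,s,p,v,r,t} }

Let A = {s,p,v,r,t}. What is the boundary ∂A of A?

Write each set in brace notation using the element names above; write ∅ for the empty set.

{q,s,p,v,r,t}

opens ⊆ A: ∅; union → int = ∅
complement {q,u}; its interior {u}; cl(A) = X∖{u} = {q,s,p,v,r,t}
boundary = {q,s,p,v,r,t} ∖ ∅ = {q,s,p,v,r,t}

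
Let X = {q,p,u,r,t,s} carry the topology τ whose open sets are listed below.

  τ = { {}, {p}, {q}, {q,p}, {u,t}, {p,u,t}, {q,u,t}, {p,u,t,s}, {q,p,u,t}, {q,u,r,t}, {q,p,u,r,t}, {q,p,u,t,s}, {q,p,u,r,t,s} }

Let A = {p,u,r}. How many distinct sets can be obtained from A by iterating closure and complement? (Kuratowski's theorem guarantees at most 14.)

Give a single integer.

cl via duality: int({q,t,s}) = {q}, so X∖{q} = {p,u,r,t,s}
Write k for closure, c for complement:
  1. A     = {p,u,r}
  2. kA    = {p,u,r,t,s}
  3. cA    = {q,t,s}
  4. ckA   = {q}
  5. kcA   = {q,u,r,t,s}
  6. kckA  = {q,r}
  7. ckcA  = {p}
  8. ckckA = {p,u,t,s}
  9. kckcA = {p,s}
  10. ckckcA = {q,u,r,t}
applying k or c yields no new set

10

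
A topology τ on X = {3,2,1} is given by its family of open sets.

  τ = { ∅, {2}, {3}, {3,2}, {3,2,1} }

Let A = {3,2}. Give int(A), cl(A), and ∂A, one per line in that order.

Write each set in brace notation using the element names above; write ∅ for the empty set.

int(A) = {3,2}
cl(A)  = {3,2,1}
∂A     = {1}

opens ⊆ A: ∅, {2}, {3}, {3,2}; union → int = {3,2}
complement {1}; its interior ∅; cl(A) = X∖∅ = {3,2,1}
boundary = {3,2,1} ∖ {3,2} = {1}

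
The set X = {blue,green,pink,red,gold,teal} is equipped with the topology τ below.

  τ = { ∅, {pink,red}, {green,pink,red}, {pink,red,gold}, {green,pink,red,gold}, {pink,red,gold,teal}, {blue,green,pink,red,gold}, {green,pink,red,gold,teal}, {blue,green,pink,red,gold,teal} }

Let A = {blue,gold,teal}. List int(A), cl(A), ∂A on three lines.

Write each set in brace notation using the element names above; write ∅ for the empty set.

int(A) = ∅
cl(A)  = {blue,gold,teal}
∂A     = {blue,gold,teal}

interior: largest open inside A is ∅ (from ∅)
cl via duality: int({green,pink,red}) = {green,pink,red}, so X∖{green,pink,red} = {blue,gold,teal}
cl∖int = {blue,gold,teal}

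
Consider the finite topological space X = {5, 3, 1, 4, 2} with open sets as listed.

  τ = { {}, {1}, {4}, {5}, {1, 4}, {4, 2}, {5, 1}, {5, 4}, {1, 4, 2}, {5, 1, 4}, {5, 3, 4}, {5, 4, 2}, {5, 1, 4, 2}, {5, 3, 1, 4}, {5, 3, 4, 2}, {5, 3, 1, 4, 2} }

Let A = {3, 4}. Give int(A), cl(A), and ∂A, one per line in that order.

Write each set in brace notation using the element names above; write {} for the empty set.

int(A) = {4}
cl(A)  = {3, 4, 2}
∂A     = {3, 2}

opens ⊆ A: {}, {4}; union → int = {4}
complement {5, 1, 2}; its interior {5, 1}; cl(A) = X∖{5, 1} = {3, 4, 2}
boundary = {3, 4, 2} ∖ {4} = {3, 2}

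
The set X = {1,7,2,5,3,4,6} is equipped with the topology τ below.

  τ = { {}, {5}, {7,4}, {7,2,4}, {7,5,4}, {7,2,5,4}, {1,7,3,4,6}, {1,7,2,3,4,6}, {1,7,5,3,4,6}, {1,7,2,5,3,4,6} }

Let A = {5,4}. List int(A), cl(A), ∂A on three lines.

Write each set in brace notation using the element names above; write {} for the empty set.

int(A) = {5}
cl(A)  = {1,7,2,5,3,4,6}
∂A     = {1,7,2,3,4,6}

U open, U⊆A: {}, {5}. int(A) = ⋃ = {5}
X∖A={1,7,2,3,6}, int(X∖A)={}, hence cl(A)={1,7,2,5,3,4,6}
∂A: remove int from cl → {1,7,2,3,4,6}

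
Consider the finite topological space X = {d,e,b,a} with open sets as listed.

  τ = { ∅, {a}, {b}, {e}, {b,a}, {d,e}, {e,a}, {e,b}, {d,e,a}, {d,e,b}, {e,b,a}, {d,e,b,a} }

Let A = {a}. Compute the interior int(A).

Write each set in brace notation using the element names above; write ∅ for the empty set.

opens ⊆ A: ∅, {a}; union → int = {a}

{a}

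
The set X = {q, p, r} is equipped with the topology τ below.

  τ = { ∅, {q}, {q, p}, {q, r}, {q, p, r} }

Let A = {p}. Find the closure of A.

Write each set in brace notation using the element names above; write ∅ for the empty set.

complement {q, r}; its interior {q, r}; cl(A) = X∖{q, r} = {p}

{p}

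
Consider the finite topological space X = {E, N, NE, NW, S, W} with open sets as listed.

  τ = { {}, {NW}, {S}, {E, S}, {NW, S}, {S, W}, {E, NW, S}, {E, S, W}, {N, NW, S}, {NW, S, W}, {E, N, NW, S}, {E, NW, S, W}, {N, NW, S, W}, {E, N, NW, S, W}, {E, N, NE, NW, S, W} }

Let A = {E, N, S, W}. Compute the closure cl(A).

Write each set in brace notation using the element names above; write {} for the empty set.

{E, N, NE, S, W}

X∖A={NE, NW}, int(X∖A)={NW}, hence cl(A)={E, N, NE, S, W}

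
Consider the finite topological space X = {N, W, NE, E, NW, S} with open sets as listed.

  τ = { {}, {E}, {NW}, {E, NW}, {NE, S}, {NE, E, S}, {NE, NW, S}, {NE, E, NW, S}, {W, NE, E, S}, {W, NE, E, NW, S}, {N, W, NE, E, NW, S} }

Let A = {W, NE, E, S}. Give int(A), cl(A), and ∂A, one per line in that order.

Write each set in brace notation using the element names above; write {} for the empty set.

int(A) = {W, NE, E, S}
cl(A)  = {N, W, NE, E, S}
∂A     = {N}

opens ⊆ A: {}, {E}, {NE, S}, {NE, E, S}, {W, NE, E, S}; union → int = {W, NE, E, S}
complement {N, NW}; its interior {NW}; cl(A) = X∖{NW} = {N, W, NE, E, S}
boundary = {N, W, NE, E, S} ∖ {W, NE, E, S} = {N}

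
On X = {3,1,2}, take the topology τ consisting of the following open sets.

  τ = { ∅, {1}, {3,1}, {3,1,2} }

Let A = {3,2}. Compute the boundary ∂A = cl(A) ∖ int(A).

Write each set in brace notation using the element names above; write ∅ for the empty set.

open subsets of A: ∅; so int(A) = ∅
closure: X∖int(X∖A) = X∖{1} = {3,2}
∂A = {3,2} minus ∅ = {3,2}

{3,2}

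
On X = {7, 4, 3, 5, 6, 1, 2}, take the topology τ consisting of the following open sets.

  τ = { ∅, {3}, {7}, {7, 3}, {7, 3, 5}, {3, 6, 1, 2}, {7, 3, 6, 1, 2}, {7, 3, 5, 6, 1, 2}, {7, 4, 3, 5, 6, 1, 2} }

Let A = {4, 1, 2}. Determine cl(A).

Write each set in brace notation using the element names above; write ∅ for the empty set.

{4, 6, 1, 2}

closure: X∖int(X∖A) = X∖{7, 3, 5} = {4, 6, 1, 2}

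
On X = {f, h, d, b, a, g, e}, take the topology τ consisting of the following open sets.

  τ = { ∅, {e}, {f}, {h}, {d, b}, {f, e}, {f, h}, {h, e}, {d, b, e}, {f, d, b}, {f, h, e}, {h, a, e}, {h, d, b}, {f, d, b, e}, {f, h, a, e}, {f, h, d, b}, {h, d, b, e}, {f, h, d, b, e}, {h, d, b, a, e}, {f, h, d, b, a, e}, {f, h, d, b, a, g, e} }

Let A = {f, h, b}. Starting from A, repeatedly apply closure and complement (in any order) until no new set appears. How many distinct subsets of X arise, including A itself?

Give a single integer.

10

X∖A={d, a, g, e}, int(X∖A)={e}, hence cl(A)={f, h, d, b, a, g}
Orbit (k=closure, c=complement):
  1. A     = {f, h, b}
  2. kA    = {f, h, d, b, a, g}
  3. cA    = {d, a, g, e}
  4. ckA   = {e}
  5. kcA   = {d, b, a, g, e}
  6. kckA  = {a, g, e}
  7. ckcA  = {f, h}
  8. ckckA = {f, h, d, b}
  9. kckcA = {f, h, a, g}
  10. ckckcA = {d, b, e}
(closed under both — stop)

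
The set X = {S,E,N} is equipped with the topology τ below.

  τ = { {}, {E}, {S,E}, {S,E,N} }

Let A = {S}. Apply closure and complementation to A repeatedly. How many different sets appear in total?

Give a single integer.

cl via duality: int({E,N}) = {E}, so X∖{E} = {S,N}
Write k for closure, c for complement:
  1. A     = {S}
  2. kA    = {S,N}
  3. cA    = {E,N}
  4. ckA   = {E}
  5. kcA   = {S,E,N}
  6. ckcA  = {}
applying k or c yields no new set

6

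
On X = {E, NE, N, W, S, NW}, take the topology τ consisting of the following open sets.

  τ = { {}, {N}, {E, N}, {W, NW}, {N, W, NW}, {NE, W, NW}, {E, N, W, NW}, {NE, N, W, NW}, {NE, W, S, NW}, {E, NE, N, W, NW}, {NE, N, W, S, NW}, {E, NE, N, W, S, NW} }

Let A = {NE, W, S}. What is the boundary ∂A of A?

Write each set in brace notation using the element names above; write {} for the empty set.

U open, U⊆A: {}. int(A) = ⋃ = {}
X∖A={E, N, NW}, int(X∖A)={E, N}, hence cl(A)={NE, W, S, NW}
∂A: remove int from cl → {NE, W, S, NW}

{NE, W, S, NW}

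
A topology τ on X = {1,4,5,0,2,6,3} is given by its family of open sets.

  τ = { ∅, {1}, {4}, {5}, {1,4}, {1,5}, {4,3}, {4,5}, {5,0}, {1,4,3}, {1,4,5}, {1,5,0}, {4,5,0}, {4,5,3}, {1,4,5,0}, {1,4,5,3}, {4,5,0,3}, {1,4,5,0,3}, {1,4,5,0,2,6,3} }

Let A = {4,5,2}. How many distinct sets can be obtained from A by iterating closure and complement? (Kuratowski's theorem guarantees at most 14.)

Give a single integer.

8

closure: X∖int(X∖A) = X∖{1} = {4,5,0,2,6,3}
Let k=closure and c=complement:
  1. A     = {4,5,2}
  2. kA    = {4,5,0,2,6,3}
  3. cA    = {1,0,6,3}
  4. ckA   = {1}
  5. kcA   = {1,0,2,6,3}
  6. kckA  = {1,2,6}
  7. ckcA  = {4,5}
  8. ckckA = {4,5,0,3}
— saturated at 8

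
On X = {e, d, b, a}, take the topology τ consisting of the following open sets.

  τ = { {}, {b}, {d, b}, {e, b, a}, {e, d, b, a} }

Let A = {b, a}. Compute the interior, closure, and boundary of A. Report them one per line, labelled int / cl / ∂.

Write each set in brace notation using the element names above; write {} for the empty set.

opens ⊆ A: {}, {b}; union → int = {b}
complement {e, d}; its interior {}; cl(A) = X∖{} = {e, d, b, a}
boundary = {e, d, b, a} ∖ {b} = {e, d, a}

int(A) = {b}
cl(A)  = {e, d, b, a}
∂A     = {e, d, a}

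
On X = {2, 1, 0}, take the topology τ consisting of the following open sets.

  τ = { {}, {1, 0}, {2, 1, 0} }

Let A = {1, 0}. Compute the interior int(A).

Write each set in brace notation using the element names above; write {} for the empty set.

U open, U⊆A: {}, {1, 0}. int(A) = ⋃ = {1, 0}

{1, 0}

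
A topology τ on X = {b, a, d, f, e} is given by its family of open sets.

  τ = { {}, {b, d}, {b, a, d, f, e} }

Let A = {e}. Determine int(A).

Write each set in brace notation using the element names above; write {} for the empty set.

{}

open subsets of A: {}; so int(A) = {}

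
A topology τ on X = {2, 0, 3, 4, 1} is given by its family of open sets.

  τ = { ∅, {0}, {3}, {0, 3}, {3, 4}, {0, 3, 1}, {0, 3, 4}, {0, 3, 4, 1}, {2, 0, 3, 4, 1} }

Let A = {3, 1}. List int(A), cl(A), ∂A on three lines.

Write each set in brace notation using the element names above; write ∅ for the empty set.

int(A) = {3}
cl(A)  = {2, 3, 4, 1}
∂A     = {2, 4, 1}

interior: largest open inside A is {3} (from ∅, {3})
cl via duality: int({2, 0, 4}) = {0}, so X∖{0} = {2, 3, 4, 1}
cl∖int = {2, 4, 1}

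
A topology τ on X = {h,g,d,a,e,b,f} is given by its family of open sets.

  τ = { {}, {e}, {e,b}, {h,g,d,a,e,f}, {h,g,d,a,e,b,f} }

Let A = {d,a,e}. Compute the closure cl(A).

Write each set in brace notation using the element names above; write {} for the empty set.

cl via duality: int({h,g,b,f}) = {}, so X∖{} = {h,g,d,a,e,b,f}

{h,g,d,a,e,b,f}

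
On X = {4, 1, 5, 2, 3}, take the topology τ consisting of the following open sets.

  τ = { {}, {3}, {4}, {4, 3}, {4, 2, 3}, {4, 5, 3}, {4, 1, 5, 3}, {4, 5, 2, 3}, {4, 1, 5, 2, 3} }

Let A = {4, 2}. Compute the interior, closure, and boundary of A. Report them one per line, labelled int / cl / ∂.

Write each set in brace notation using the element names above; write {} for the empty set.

int(A) = {4}
cl(A)  = {4, 1, 5, 2}
∂A     = {1, 5, 2}

U open, U⊆A: {}, {4}. int(A) = ⋃ = {4}
X∖A={1, 5, 3}, int(X∖A)={3}, hence cl(A)={4, 1, 5, 2}
∂A: remove int from cl → {1, 5, 2}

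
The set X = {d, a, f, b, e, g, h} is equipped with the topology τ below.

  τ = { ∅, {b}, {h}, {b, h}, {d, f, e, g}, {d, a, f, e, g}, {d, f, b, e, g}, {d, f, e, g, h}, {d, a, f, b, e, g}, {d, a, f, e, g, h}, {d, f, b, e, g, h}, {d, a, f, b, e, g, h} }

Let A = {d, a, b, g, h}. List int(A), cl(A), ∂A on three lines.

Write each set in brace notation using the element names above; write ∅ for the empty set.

open subsets of A: ∅, {b}, {h}, {b, h}; so int(A) = {b, h}
closure: X∖int(X∖A) = X∖∅ = {d, a, f, b, e, g, h}
∂A = {d, a, f, b, e, g, h} minus {b, h} = {d, a, f, e, g}

int(A) = {b, h}
cl(A)  = {d, a, f, b, e, g, h}
∂A     = {d, a, f, e, g}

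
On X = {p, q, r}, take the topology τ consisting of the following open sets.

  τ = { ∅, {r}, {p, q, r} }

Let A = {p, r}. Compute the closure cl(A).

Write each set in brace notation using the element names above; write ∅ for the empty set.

cl via duality: int({q}) = ∅, so X∖∅ = {p, q, r}

{p, q, r}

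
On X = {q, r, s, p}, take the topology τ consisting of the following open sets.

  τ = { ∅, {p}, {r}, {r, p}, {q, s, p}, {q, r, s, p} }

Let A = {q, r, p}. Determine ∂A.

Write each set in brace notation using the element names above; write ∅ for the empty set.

interior: largest open inside A is {r, p} (from ∅, {r}, {p}, {r, p})
cl via duality: int({s}) = ∅, so X∖∅ = {q, r, s, p}
cl∖int = {q, s}

{q, s}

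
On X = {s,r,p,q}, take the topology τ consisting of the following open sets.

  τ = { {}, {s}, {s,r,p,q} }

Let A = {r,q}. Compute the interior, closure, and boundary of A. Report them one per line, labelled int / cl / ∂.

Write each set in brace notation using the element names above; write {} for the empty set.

int(A) = {}
cl(A)  = {r,p,q}
∂A     = {r,p,q}

open subsets of A: {}; so int(A) = {}
closure: X∖int(X∖A) = X∖{s} = {r,p,q}
∂A = {r,p,q} minus {} = {r,p,q}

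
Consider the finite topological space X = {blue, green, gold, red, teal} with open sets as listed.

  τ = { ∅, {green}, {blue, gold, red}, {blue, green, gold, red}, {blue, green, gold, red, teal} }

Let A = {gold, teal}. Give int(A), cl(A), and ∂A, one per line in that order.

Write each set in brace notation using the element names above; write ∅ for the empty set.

open subsets of A: ∅; so int(A) = ∅
closure: X∖int(X∖A) = X∖{green} = {blue, gold, red, teal}
∂A = {blue, gold, red, teal} minus ∅ = {blue, gold, red, teal}

int(A) = ∅
cl(A)  = {blue, gold, red, teal}
∂A     = {blue, gold, red, teal}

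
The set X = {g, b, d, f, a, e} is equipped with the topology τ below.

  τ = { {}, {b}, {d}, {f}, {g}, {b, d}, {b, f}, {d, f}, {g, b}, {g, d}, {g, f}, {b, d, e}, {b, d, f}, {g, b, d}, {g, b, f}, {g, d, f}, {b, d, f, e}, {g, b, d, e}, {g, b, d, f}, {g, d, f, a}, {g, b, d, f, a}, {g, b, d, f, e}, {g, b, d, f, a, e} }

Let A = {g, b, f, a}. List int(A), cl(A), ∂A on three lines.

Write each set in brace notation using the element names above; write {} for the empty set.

interior: largest open inside A is {g, b, f} (from {}, {f}, {b}, {g}, {b, f}, {g, b}, {g, f}, {g, b, f})
cl via duality: int({d, e}) = {d}, so X∖{d} = {g, b, f, a, e}
cl∖int = {a, e}

int(A) = {g, b, f}
cl(A)  = {g, b, f, a, e}
∂A     = {a, e}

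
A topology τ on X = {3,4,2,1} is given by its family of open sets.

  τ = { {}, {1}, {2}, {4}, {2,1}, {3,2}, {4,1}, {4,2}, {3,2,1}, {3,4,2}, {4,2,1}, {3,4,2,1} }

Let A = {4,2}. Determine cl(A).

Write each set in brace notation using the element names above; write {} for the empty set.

cl via duality: int({3,1}) = {1}, so X∖{1} = {3,4,2}

{3,4,2}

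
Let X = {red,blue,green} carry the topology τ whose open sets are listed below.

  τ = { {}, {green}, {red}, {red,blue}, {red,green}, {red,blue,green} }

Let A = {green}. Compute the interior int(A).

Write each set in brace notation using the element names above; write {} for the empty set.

open subsets of A: {}, {green}; so int(A) = {green}

{green}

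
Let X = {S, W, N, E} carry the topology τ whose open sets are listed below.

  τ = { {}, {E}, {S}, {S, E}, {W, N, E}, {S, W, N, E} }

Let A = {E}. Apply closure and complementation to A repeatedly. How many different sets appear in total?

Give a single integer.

4

cl via duality: int({S, W, N}) = {S}, so X∖{S} = {W, N, E}
Write k for closure, c for complement:
  1. A     = {E}
  2. kA    = {W, N, E}
  3. cA    = {S, W, N}
  4. ckA   = {S}
applying k or c yields no new set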